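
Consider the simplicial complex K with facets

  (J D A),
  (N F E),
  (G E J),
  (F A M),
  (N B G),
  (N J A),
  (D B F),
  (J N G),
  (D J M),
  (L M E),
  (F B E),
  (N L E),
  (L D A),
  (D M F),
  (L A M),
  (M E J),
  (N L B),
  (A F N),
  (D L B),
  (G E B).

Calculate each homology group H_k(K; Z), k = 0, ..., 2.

Order the vertices as A < B < D < E < F < G < J < L < M < N. Listing each simplex with vertices in this order, K has dimension 2 with simplices:

  0-simplices (10): A, B, D, E, F, G, J, L, M, N
  1-simplices (30): AD, AF, AJ, AL, AM, AN, BD, BE, BF, BG, BL, BN, DF, DJ, DL, DM, EF, EG, EJ, EL, EM, EN, FM, FN, GJ, GN, JM, JN, LM, LN
  2-simplices (20): ADJ, ADL, AFM, AFN, AJN, ALM, BDF, BDL, BEF, BEG, BGN, BLN, DFM, DJM, EFN, EGJ, EJM, ELM, ELN, GJN

Hence C_0 ≅ Z^10, C_1 ≅ Z^30, C_2 ≅ Z^20.

Boundary ∂_1: C_1 → C_0 sends each edge [p,q] (with p < q) to q − p.
This gives a 10×30 integer matrix of rank 9; reducing to Smith normal form yields diagonal entries (1,1,1,1,1,1,1,1,1).

Boundary ∂_2: C_2 → C_1 sends each 2-simplex [p,q,r] to [q,r] − [p,r] + [p,q]. For instance
  ∂BEG = EG − BG + BE,
  ∂EFN = FN − EN + EF.
The 30×20 boundary matrix has rank 20 and Smith normal form diag(1,1,1,1,1,1,1,1,1,1,1,1,1,1,1,1,1,1,1,2).

From H_k ≅ ker(∂_k) / im(∂_{k+1}) we obtain:

  H_0: rank C_0 − rank ∂_1 = 10 − 9 = 1, and the invariant factors of ∂_1 are all 1, so H_0 = Z.
  H_1: rank ker ∂_1 − rank ∂_2 = (30 − 9) − 20 = 1, and ∂_2 has invariant factor 2 > 1, so H_1 = Z ⊕ Z/2.
  H_2: rank ker ∂_2 − rank ∂_3 = (20 − 20) − 0 = 0, and there is no ∂_3, so H_2 = 0.

As a check, the Euler characteristic is 10 − 30 + 20 = 0, which agrees with 1 − 1 + 0 = 0.

H_0 ≅ Z,  H_1 ≅ Z ⊕ Z/2,  H_2 = 0.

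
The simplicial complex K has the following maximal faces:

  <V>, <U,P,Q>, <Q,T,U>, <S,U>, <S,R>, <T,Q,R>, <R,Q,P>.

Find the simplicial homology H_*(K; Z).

H_0 ≅ Z^2,  H_1 ≅ Z,  H_2 = 0.

Fix the vertex order P < Q < R < S < T < U < V and write every simplex with vertices in increasing order. Then dim K = 2 and the simplices of K are:

  0-simplices (7): P, Q, R, S, T, U, V
  1-simplices (10): PQ, PR, PU, QR, QT, QU, RS, RT, SU, TU
  2-simplices (4): PQR, PQU, QRT, QTU

Hence C_0 ≅ Z^7, C_1 ≅ Z^10, C_2 ≅ Z^4.

∂_1: C_1 → C_0 sends each edge [p,q] (with p < q) to q − p. For instance
  ∂QU = U − Q.
The 7×10 boundary matrix has rank 5 and Smith normal form diag(1,1,1,1,1).

The boundary map ∂_2: C_2 → C_1 sends each 2-simplex [p,q,r] to [q,r] − [p,r] + [p,q]. For instance
  ∂QTU = TU − QU + QT,
  ∂PQR = QR − PR + PQ.
As a 10×4 matrix over Z this has rank 4, with invariant factors (1,1,1,1).

From H_k ≅ ker(∂_k) / im(∂_{k+1}) we obtain:

  H_0: rank C_0 − rank ∂_1 = 7 − 5 = 2, and the invariant factors of ∂_1 are all 1, so H_0 = Z^2.
  H_1: rank ker ∂_1 − rank ∂_2 = (10 − 5) − 4 = 1, and the invariant factors of ∂_2 are all 1, so H_1 = Z.
  H_2: rank ker ∂_2 − rank ∂_3 = (4 − 4) − 0 = 0, and there is no ∂_3, so H_2 = 0.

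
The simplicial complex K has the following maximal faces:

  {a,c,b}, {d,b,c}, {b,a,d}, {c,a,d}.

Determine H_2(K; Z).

H_2 ≅ Z.

Order the vertices as a < b < c < d. Listing each simplex with vertices in this order, K has dimension 2 with simplices:

  0-simplices (4): a, b, c, d
  1-simplices (6): ab, ac, ad, bc, bd, cd
  2-simplices (4): abc, abd, acd, bcd

so the chain groups are C_0 ≅ Z^4, C_1 ≅ Z^6, C_2 ≅ Z^4.

∂_1: C_1 → C_0 sends each edge [p,q] (with p < q) to q − p.
As a 4×6 matrix over Z this has rank 3, with invariant factors (1,1,1).

The boundary map ∂_2: C_2 → C_1 sends each 2-simplex [p,q,r] to [q,r] − [p,r] + [p,q]. For instance
  ∂bcd = cd − bd + bc,
  ∂acd = cd − ad + ac.
This gives a 6×4 integer matrix of rank 3; reducing to Smith normal form yields diagonal entries (1,1,1).

Now H_k = ker ∂_k / im ∂_{k+1}, so:

  H_2: rank ker ∂_2 − rank ∂_3 = (4 − 3) − 0 = 1, and there is no ∂_3, so H_2 ≅ Z.

(K is a triangulation of the 2-sphere S^2.)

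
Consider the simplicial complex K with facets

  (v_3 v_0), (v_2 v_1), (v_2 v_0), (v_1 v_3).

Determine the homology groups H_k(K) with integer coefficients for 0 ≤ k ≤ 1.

H_0 ≅ Z,  H_1 ≅ Z.

Take the total order v_0 < v_1 < v_2 < v_3 on the vertex set. Then K (dimension 1) consists of the simplices:

  0-simplices (4): [v_0], [v_1], [v_2], [v_3]
  1-simplices (4): [v_0,v_2], [v_0,v_3], [v_1,v_2], [v_1,v_3]

giving chain groups C_0 ≅ Z^4, C_1 ≅ Z^4.

Boundary ∂_1: C_1 → C_0 maps an edge to its endpoints' difference, ∂[p,q] = q − p.
The resulting 4×4 matrix has rank 3, and its Smith normal form has invariant factors (1,1,1).

From H_k ≅ ker(∂_k) / im(∂_{k+1}) we obtain:

  H_0: rank C_0 − rank ∂_1 = 4 − 3 = 1, and the invariant factors of ∂_1 are all 1, so H_0 = Z.
  H_1: rank ker ∂_1 − rank ∂_2 = (4 − 3) − 0 = 1, and there is no ∂_2, so H_1 = Z.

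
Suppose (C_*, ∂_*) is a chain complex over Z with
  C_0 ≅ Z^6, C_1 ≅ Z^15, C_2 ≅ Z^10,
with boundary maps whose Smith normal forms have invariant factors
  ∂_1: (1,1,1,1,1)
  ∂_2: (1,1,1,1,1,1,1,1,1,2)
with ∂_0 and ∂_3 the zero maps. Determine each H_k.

H_0: b_0 = 6 − 0 − 5 = 1; torsion from ∂_1 factors > 1: none. So H_0 = Z.
H_1: b_1 = 15 − 5 − 10 = 0; torsion from ∂_2 factors > 1: [2]. So H_1 = Z/2.
H_2: b_2 = 10 − 10 − 0 = 0; torsion from ∂_3 factors > 1: none. So H_2 = 0.

H_0 = Z,  H_1 = Z/2,  H_2 = 0.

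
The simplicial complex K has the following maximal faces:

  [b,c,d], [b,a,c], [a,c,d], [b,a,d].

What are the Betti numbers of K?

Order the vertices as a < b < c < d. Listing each simplex with vertices in this order, K has dimension 2 with simplices:

  0-simplices (4): a, b, c, d
  1-simplices (6): ab, ac, ad, bc, bd, cd
  2-simplices (4): abc, abd, acd, bcd

so the chain groups are C_0 ≅ Z^4, C_1 ≅ Z^6, C_2 ≅ Z^4.

∂_1: C_1 → C_0 is given by ∂[p,q] = [q] − [p]. For instance
  ∂cd = d − c.
The resulting 4×6 matrix has rank 3, and its Smith normal form has invariant factors (1,1,1).

Boundary ∂_2: C_2 → C_1 sends each 2-simplex [p,q,r] to [q,r] − [p,r] + [p,q]. For instance
  ∂abd = bd − ad + ab,
  ∂abc = bc − ac + ab.
As a 6×4 matrix over Z this has rank 3, with invariant factors (1,1,1).

Computing H_k = (kernel of ∂_k) / (image of ∂_{k+1}):

  H_0: rank C_0 − rank ∂_1 = 4 − 3 = 1, and the invariant factors of ∂_1 are all 1, so H_0 ≅ Z.
  H_1: rank ker ∂_1 − rank ∂_2 = (6 − 3) − 3 = 0, and the invariant factors of ∂_2 are all 1, so H_1 ≅ 0.
  H_2: rank ker ∂_2 − rank ∂_3 = (4 − 3) − 0 = 1, and there is no ∂_3, so H_2 ≅ Z.

(K is a triangulation of the 2-sphere S^2.)

Hence the Betti numbers are b_0 = 1, b_1 = 0, b_2 = 1.

b_0 = 1, b_1 = 0, b_2 = 1.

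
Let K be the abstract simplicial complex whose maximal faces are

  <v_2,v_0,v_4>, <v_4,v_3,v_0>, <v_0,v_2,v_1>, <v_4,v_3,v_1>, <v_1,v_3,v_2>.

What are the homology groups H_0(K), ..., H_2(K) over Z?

Order the vertices as v_0 < v_1 < v_2 < v_3 < v_4. Listing each simplex with vertices in this order, K has dimension 2 with simplices:

  0-simplices (5): [v_0], [v_1], [v_2], [v_3], [v_4]
  1-simplices (10): [v_0,v_1], [v_0,v_2], [v_0,v_3], [v_0,v_4], [v_1,v_2], [v_1,v_3], [v_1,v_4], [v_2,v_3], [v_2,v_4], [v_3,v_4]
  2-simplices (5): [v_0,v_1,v_2], [v_0,v_2,v_4], [v_0,v_3,v_4], [v_1,v_2,v_3], [v_1,v_3,v_4]

giving chain groups C_0 ≅ Z^5, C_1 ≅ Z^10, C_2 ≅ Z^5.

Boundary ∂_1: C_1 → C_0 maps an edge to its endpoints' difference, ∂[p,q] = q − p. For instance
  ∂[v_3,v_4] = [v_4] − [v_3].
The 5×10 boundary matrix has rank 4 and Smith normal form diag(1,1,1,1).

The boundary map ∂_2: C_2 → C_1 maps a triangle to the signed sum of its edges. For instance
  ∂[v_1,v_2,v_3] = [v_2,v_3] − [v_1,v_3] + [v_1,v_2],
  ∂[v_0,v_3,v_4] = [v_3,v_4] − [v_0,v_4] + [v_0,v_3].
The 10×5 boundary matrix has rank 5 and Smith normal form diag(1,1,1,1,1).

From H_k ≅ ker(∂_k) / im(∂_{k+1}) we obtain:

  H_0: rank C_0 − rank ∂_1 = 5 − 4 = 1, and the invariant factors of ∂_1 are all 1, so H_0 ≅ Z.
  H_1: rank ker ∂_1 − rank ∂_2 = (10 − 4) − 5 = 1, and the invariant factors of ∂_2 are all 1, so H_1 ≅ Z.
  H_2: rank ker ∂_2 − rank ∂_3 = (5 − 5) − 0 = 0, and there is no ∂_3, so H_2 ≅ 0.

As a check, the Euler characteristic is 5 − 10 + 5 = 0, which agrees with 1 − 1 + 0 = 0.
(K is a triangulation of the Möbius band.)

H_0 ≅ Z,  H_1 ≅ Z,  H_2 = 0.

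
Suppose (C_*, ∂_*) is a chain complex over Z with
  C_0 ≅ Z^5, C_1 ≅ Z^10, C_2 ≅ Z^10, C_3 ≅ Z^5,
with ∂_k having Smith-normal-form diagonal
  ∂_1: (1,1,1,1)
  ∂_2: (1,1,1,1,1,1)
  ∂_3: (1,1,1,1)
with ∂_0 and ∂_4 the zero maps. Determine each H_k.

H_0: b_0 = 5 − 0 − 4 = 1; torsion from ∂_1 factors > 1: none. So H_0 ≅ Z.
H_1: b_1 = 10 − 4 − 6 = 0; torsion from ∂_2 factors > 1: none. So H_1 ≅ 0.
H_2: b_2 = 10 − 6 − 4 = 0; torsion from ∂_3 factors > 1: none. So H_2 ≅ 0.
H_3: b_3 = 5 − 4 − 0 = 1; torsion from ∂_4 factors > 1: none. So H_3 ≅ Z.

H_0 ≅ Z,  H_1 = 0,  H_2 = 0,  H_3 ≅ Z.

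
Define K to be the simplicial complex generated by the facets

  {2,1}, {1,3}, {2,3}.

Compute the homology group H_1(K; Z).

We work with the vertex ordering 1 < 2 < 3. The simplices of K, each written with vertices in increasing order, are:

  0-simplices (3): [1], [2], [3]
  1-simplices (3): [1,2], [1,3], [2,3]

giving chain groups C_0 ≅ Z^3, C_1 ≅ Z^3.

∂_1: C_1 → C_0 is given by ∂[p,q] = [q] − [p]. For instance
  ∂[2,3] = [3] − [2].
This gives a 3×3 integer matrix of rank 2; reducing to Smith normal form yields diagonal entries (1,1).

Now H_k = ker ∂_k / im ∂_{k+1}, so:

  H_1: rank ker ∂_1 − rank ∂_2 = (3 − 2) − 0 = 1, and there is no ∂_2, so H_1 ≅ Z.

(K is a triangulation of the circle S^1.)

H_1 ≅ Z.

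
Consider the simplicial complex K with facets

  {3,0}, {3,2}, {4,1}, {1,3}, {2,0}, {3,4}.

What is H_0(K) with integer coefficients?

Fix the vertex order 0 < 1 < 2 < 3 < 4 and write every simplex with vertices in increasing order. Then dim K = 1 and the simplices of K are:

  0-simplices (5): [0], [1], [2], [3], [4]
  1-simplices (6): [0,2], [0,3], [1,3], [1,4], [2,3], [3,4]

so the chain groups are C_0 ≅ Z^5, C_1 ≅ Z^6.

∂_1: C_1 → C_0 sends each edge [p,q] (with p < q) to q − p.
The resulting 5×6 matrix has rank 4, and its Smith normal form has invariant factors (1,1,1,1).

Reading off H_k = ker ∂_k / im ∂_{k+1}:

  H_0: rank C_0 − rank ∂_1 = 5 − 4 = 1, and the invariant factors of ∂_1 are all 1, so H_0 = Z.

(K is a triangulation of a wedge of 2 circles.)

H_0 = Z.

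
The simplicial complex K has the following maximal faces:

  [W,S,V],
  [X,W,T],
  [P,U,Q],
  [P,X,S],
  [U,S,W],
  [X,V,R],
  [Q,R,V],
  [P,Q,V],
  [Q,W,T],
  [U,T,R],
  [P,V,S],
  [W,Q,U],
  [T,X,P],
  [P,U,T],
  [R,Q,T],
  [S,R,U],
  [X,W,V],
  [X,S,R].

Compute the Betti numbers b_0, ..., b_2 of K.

b_0 = 1, b_1 = 1, b_2 = 0.

We work with the vertex ordering P < Q < R < S < T < U < V < W < X. The simplices of K, each written with vertices in increasing order, are:

  0-simplices (9): P, Q, R, S, T, U, V, W, X
  1-simplices (27): PQ, PS, PT, PU, PV, PX, QR, QT, QU, QV, QW, RS, RT, RU, RV, RX, SU, SV, SW, SX, TU, TW, TX, UW, VW, VX, WX
  2-simplices (18): PQU, PQV, PSV, PSX, PTU, PTX, QRT, QRV, QTW, QUW, RSU, RSX, RTU, RVX, SUW, SVW, TWX, VWX

giving chain groups C_0 ≅ Z^9, C_1 ≅ Z^27, C_2 ≅ Z^18.

Boundary ∂_1: C_1 → C_0 is given by ∂[p,q] = [q] − [p].
As a 9×27 matrix over Z this has rank 8, with invariant factors (1,1,1,1,1,1,1,1).

Boundary ∂_2: C_2 → C_1 acts by ∂[p,q,r] = [q,r] − [p,r] + [p,q]. For instance
  ∂QRV = RV − QV + QR,
  ∂SVW = VW − SW + SV.
This gives a 27×18 integer matrix of rank 18; reducing to Smith normal form yields diagonal entries (1,1,1,1,1,1,1,1,1,1,1,1,1,1,1,1,1,2).

Now H_k = ker ∂_k / im ∂_{k+1}, so:

  H_0: rank C_0 − rank ∂_1 = 9 − 8 = 1, and the invariant factors of ∂_1 are all 1, so H_0 = Z.
  H_1: rank ker ∂_1 − rank ∂_2 = (27 − 8) − 18 = 1, and ∂_2 has invariant factor 2 > 1, so H_1 = Z ⊕ Z_2.
  H_2: rank ker ∂_2 − rank ∂_3 = (18 − 18) − 0 = 0, and there is no ∂_3, so H_2 = 0.

Hence the Betti numbers are b_0 = 1, b_1 = 1, b_2 = 0.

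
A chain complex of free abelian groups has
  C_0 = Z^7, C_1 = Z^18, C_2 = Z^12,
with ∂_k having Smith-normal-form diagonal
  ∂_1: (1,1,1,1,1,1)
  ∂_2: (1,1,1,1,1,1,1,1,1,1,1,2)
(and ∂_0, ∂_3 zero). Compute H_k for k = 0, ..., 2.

H_0 = Z,  H_1 = Z/2Z,  H_2 = 0.

H_0: b_0 = 7 − 0 − 6 = 1; torsion from ∂_1 factors > 1: none. So H_0 = Z.
H_1: b_1 = 18 − 6 − 12 = 0; torsion from ∂_2 factors > 1: [2]. So H_1 = Z/2Z.
H_2: b_2 = 12 − 12 − 0 = 0; torsion from ∂_3 factors > 1: none. So H_2 = 0.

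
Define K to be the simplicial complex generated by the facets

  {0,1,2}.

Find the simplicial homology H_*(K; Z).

H_0 = Z,  H_1 = 0,  H_2 = 0.

Fix the vertex order 0 < 1 < 2 and write every simplex with vertices in increasing order. Then dim K = 2 and the simplices of K are:

  0-simplices (3): [0], [1], [2]
  1-simplices (3): [0,1], [0,2], [1,2]
  2-simplices (1): [0,1,2]

so the chain groups are C_0 ≅ Z^3, C_1 ≅ Z^3, C_2 ≅ Z^1.

∂_1: C_1 → C_0 maps an edge to its endpoints' difference, ∂[p,q] = q − p.
The 3×3 boundary matrix has rank 2 and Smith normal form diag(1,1).

∂_2: C_2 → C_1 sends each 2-simplex [p,q,r] to [q,r] − [p,r] + [p,q]. For instance
  ∂[0,1,2] = [1,2] − [0,2] + [0,1].
The 3×1 boundary matrix has rank 1 and Smith normal form diag(1).

Computing H_k = (kernel of ∂_k) / (image of ∂_{k+1}):

  H_0: rank C_0 − rank ∂_1 = 3 − 2 = 1, and the invariant factors of ∂_1 are all 1, so H_0 ≅ Z.
  H_1: rank ker ∂_1 − rank ∂_2 = (3 − 2) − 1 = 0, and the invariant factors of ∂_2 are all 1, so H_1 ≅ 0.
  H_2: rank ker ∂_2 − rank ∂_3 = (1 − 1) − 0 = 0, and there is no ∂_3, so H_2 ≅ 0.

As a check, the Euler characteristic is 3 − 3 + 1 = 1, which agrees with 1 − 0 + 0 = 1.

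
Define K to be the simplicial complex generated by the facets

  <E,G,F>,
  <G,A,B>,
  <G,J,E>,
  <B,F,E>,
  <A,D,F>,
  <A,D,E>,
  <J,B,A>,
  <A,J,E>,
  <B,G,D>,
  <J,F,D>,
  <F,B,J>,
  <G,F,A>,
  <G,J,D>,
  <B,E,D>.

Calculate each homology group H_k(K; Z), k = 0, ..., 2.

Fix the vertex order A < B < D < E < F < G < J and write every simplex with vertices in increasing order. Then dim K = 2 and the simplices of K are:

  0-simplices (7): A, B, D, E, F, G, J
  1-simplices (21): AB, AD, AE, AF, AG, AJ, BD, BE, BF, BG, BJ, DE, DF, DG, DJ, EF, EG, EJ, FG, FJ, GJ
  2-simplices (14): ABG, ABJ, ADE, ADF, AEJ, AFG, BDE, BDG, BEF, BFJ, DFJ, DGJ, EFG, EGJ

Hence C_0 ≅ Z^7, C_1 ≅ Z^21, C_2 ≅ Z^14.

Boundary ∂_1: C_1 → C_0 maps an edge to its endpoints' difference, ∂[p,q] = q − p. For instance
  ∂AB = B − A.
This gives a 7×21 integer matrix of rank 6; reducing to Smith normal form yields diagonal entries (1,1,1,1,1,1).

The boundary map ∂_2: C_2 → C_1 acts by ∂[p,q,r] = [q,r] − [p,r] + [p,q]. For instance
  ∂EFG = FG − EG + EF,
  ∂BEF = EF − BF + BE.
This gives a 21×14 integer matrix of rank 13; reducing to Smith normal form yields diagonal entries (1,1,1,1,1,1,1,1,1,1,1,1,1).

Computing H_k = (kernel of ∂_k) / (image of ∂_{k+1}):

  H_0: rank C_0 − rank ∂_1 = 7 − 6 = 1, and the invariant factors of ∂_1 are all 1, so H_0 = Z.
  H_1: rank ker ∂_1 − rank ∂_2 = (21 − 6) − 13 = 2, and the invariant factors of ∂_2 are all 1, so H_1 = Z^2.
  H_2: rank ker ∂_2 − rank ∂_3 = (14 − 13) − 0 = 1, and there is no ∂_3, so H_2 = Z.

As a check, the Euler characteristic is 7 − 21 + 14 = 0, which agrees with 1 − 2 + 1 = 0.
(K is a triangulation of the torus T^2.)

H_0 = Z,  H_1 = Z^2,  H_2 = Z.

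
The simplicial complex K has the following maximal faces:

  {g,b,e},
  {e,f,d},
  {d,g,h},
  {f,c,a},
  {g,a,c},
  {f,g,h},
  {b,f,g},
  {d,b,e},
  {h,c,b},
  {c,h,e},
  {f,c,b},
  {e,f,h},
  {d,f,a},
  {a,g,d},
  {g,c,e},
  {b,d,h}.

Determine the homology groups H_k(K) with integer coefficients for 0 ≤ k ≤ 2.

H_0 = Z,  H_1 = Z^2,  H_2 = Z.

Fix the vertex order a < b < c < d < e < f < g < h and write every simplex with vertices in increasing order. Then dim K = 2 and the simplices of K are:

  0-simplices (8): a, b, c, d, e, f, g, h
  1-simplices (24): ac, ad, af, ag, bc, bd, be, bf, bg, bh, ce, cf, cg, ch, de, df, dg, dh, ef, eg, eh, fg, fh, gh
  2-simplices (16): acf, acg, adf, adg, bcf, bch, bde, bdh, beg, bfg, ceg, ceh, def, dgh, efh, fgh

Hence C_0 ≅ Z^8, C_1 ≅ Z^24, C_2 ≅ Z^16.

∂_1: C_1 → C_0 maps an edge to its endpoints' difference, ∂[p,q] = q − p.
The resulting 8×24 matrix has rank 7, and its Smith normal form has invariant factors (1,1,1,1,1,1,1).

The boundary map ∂_2: C_2 → C_1 maps a triangle to the signed sum of its edges. For instance
  ∂bcf = cf − bf + bc,
  ∂def = ef − df + de.
This gives a 24×16 integer matrix of rank 15; reducing to Smith normal form yields diagonal entries (1,1,1,1,1,1,1,1,1,1,1,1,1,1,1).

Computing H_k = (kernel of ∂_k) / (image of ∂_{k+1}):

  H_0: rank C_0 − rank ∂_1 = 8 − 7 = 1, and the invariant factors of ∂_1 are all 1, so H_0 ≅ Z.
  H_1: rank ker ∂_1 − rank ∂_2 = (24 − 7) − 15 = 2, and the invariant factors of ∂_2 are all 1, so H_1 ≅ Z^2.
  H_2: rank ker ∂_2 − rank ∂_3 = (16 − 15) − 0 = 1, and there is no ∂_3, so H_2 ≅ Z.

(K is a triangulation of the torus T^2.)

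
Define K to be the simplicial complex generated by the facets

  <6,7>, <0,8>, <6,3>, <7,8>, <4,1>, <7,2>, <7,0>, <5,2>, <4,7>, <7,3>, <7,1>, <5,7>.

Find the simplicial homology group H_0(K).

H_0 ≅ Z.

K has 9 vertices, 12 edges.
rank ∂_0 = 0, rank ∂_1 = 8 ⇒ b_0 = 9 − 0 − 8 = 1; all invariant factors of ∂_1 are 1 so no torsion. So H_0 = Z.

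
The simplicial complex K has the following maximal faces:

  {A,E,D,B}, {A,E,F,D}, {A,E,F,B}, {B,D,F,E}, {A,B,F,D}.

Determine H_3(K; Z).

H_3 = Z.

We work with the vertex ordering A < B < D < E < F. The simplices of K, each written with vertices in increasing order, are:

  0-simplices (5): A, B, D, E, F
  1-simplices (10): AB, AD, AE, AF, BD, BE, BF, DE, DF, EF
  2-simplices (10): ABD, ABE, ABF, ADE, ADF, AEF, BDE, BDF, BEF, DEF
  3-simplices (5): ABDE, ABDF, ABEF, ADEF, BDEF

Hence C_0 ≅ Z^5, C_1 ≅ Z^10, C_2 ≅ Z^10, C_3 ≅ Z^5.

∂_1: C_1 → C_0 is given by ∂[p,q] = [q] − [p]. For instance
  ∂AE = E − A.
This gives a 5×10 integer matrix of rank 4; reducing to Smith normal form yields diagonal entries (1,1,1,1).

Boundary ∂_2: C_2 → C_1 maps a triangle to the signed sum of its edges. For instance
  ∂ABE = BE − AE + AB,
  ∂ABD = BD − AD + AB.
As a 10×10 matrix over Z this has rank 6, with invariant factors (1,1,1,1,1,1).

Boundary ∂_3: C_3 → C_2 sends each 3-simplex σ to the alternating sum Σ_i (−1)^i (σ with its i-th vertex removed). For instance
  ∂ADEF = DEF − AEF + ADF − ADE,
  ∂ABDE = BDE − ADE + ABE − ABD.
This gives a 10×5 integer matrix of rank 4; reducing to Smith normal form yields diagonal entries (1,1,1,1).

Reading off H_k = ker ∂_k / im ∂_{k+1}:

  H_3: rank ker ∂_3 − rank ∂_4 = (5 − 4) − 0 = 1, and there is no ∂_4, so H_3 = Z.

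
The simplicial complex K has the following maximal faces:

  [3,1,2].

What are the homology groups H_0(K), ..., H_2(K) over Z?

H_0 = Z,  H_1 = 0,  H_2 = 0.

We work with the vertex ordering 1 < 2 < 3. The simplices of K, each written with vertices in increasing order, are:

  0-simplices (3): [1], [2], [3]
  1-simplices (3): [1,2], [1,3], [2,3]
  2-simplices (1): [1,2,3]

giving chain groups C_0 ≅ Z^3, C_1 ≅ Z^3, C_2 ≅ Z^1.

The boundary map ∂_1: C_1 → C_0 is given by ∂[p,q] = [q] − [p]. For instance
  ∂[1,3] = [3] − [1].
This gives a 3×3 integer matrix of rank 2; reducing to Smith normal form yields diagonal entries (1,1).

The boundary map ∂_2: C_2 → C_1 sends each 2-simplex [p,q,r] to [q,r] − [p,r] + [p,q]. For instance
  ∂[1,2,3] = [2,3] − [1,3] + [1,2].
The resulting 3×1 matrix has rank 1, and its Smith normal form has invariant factors (1).

Reading off H_k = ker ∂_k / im ∂_{k+1}:

  H_0: rank C_0 − rank ∂_1 = 3 − 2 = 1, and the invariant factors of ∂_1 are all 1, so H_0 = Z.
  H_1: rank ker ∂_1 − rank ∂_2 = (3 − 2) − 1 = 0, and the invariant factors of ∂_2 are all 1, so H_1 = 0.
  H_2: rank ker ∂_2 − rank ∂_3 = (1 − 1) − 0 = 0, and there is no ∂_3, so H_2 = 0.

As a check, the Euler characteristic is 3 − 3 + 1 = 1, which agrees with 1 − 0 + 0 = 1.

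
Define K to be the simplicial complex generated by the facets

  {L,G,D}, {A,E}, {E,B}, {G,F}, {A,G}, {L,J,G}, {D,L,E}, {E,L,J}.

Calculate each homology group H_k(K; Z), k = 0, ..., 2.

Take the total order A < B < D < E < F < G < J < L on the vertex set. Then K (dimension 2) consists of the simplices:

  0-simplices (8): A, B, D, E, F, G, J, L
  1-simplices (12): AE, AG, BE, DE, DG, DL, EJ, EL, FG, GJ, GL, JL
  2-simplices (4): DEL, DGL, EJL, GJL

giving chain groups C_0 ≅ Z^8, C_1 ≅ Z^12, C_2 ≅ Z^4.

∂_1: C_1 → C_0 maps an edge to its endpoints' difference, ∂[p,q] = q − p.
The 8×12 boundary matrix has rank 7 and Smith normal form diag(1,1,1,1,1,1,1).

The boundary map ∂_2: C_2 → C_1 maps a triangle to the signed sum of its edges. For instance
  ∂EJL = JL − EL + EJ,
  ∂DEL = EL − DL + DE.
As a 12×4 matrix over Z this has rank 4, with invariant factors (1,1,1,1).

Computing H_k = (kernel of ∂_k) / (image of ∂_{k+1}):

  H_0: rank C_0 − rank ∂_1 = 8 − 7 = 1, and the invariant factors of ∂_1 are all 1, so H_0 ≅ Z.
  H_1: rank ker ∂_1 − rank ∂_2 = (12 − 7) − 4 = 1, and the invariant factors of ∂_2 are all 1, so H_1 ≅ Z.
  H_2: rank ker ∂_2 − rank ∂_3 = (4 − 4) − 0 = 0, and there is no ∂_3, so H_2 ≅ 0.

H_0 ≅ Z,  H_1 ≅ Z,  H_2 = 0.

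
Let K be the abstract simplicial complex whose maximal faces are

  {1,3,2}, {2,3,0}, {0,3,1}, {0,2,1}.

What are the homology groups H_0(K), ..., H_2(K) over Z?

H_0 ≅ Z,  H_1 = 0,  H_2 ≅ Z.

Take the total order 0 < 1 < 2 < 3 on the vertex set. Then K (dimension 2) consists of the simplices:

  0-simplices (4): [0], [1], [2], [3]
  1-simplices (6): [0,1], [0,2], [0,3], [1,2], [1,3], [2,3]
  2-simplices (4): [0,1,2], [0,1,3], [0,2,3], [1,2,3]

giving chain groups C_0 ≅ Z^4, C_1 ≅ Z^6, C_2 ≅ Z^4.

The boundary map ∂_1: C_1 → C_0 is given by ∂[p,q] = [q] − [p]. For instance
  ∂[0,1] = [1] − [0].
The 4×6 boundary matrix has rank 3 and Smith normal form diag(1,1,1).

The boundary map ∂_2: C_2 → C_1 acts by ∂[p,q,r] = [q,r] − [p,r] + [p,q]. For instance
  ∂[0,2,3] = [2,3] − [0,3] + [0,2],
  ∂[1,2,3] = [2,3] − [1,3] + [1,2].
The 6×4 boundary matrix has rank 3 and Smith normal form diag(1,1,1).

Now H_k = ker ∂_k / im ∂_{k+1}, so:

  H_0: rank C_0 − rank ∂_1 = 4 − 3 = 1, and the invariant factors of ∂_1 are all 1, so H_0 = Z.
  H_1: rank ker ∂_1 − rank ∂_2 = (6 − 3) − 3 = 0, and the invariant factors of ∂_2 are all 1, so H_1 = 0.
  H_2: rank ker ∂_2 − rank ∂_3 = (4 − 3) − 0 = 1, and there is no ∂_3, so H_2 = Z.

As a check, the Euler characteristic is 4 − 6 + 4 = 2, which agrees with 1 − 0 + 1 = 2.
(K is a triangulation of the 2-sphere S^2.)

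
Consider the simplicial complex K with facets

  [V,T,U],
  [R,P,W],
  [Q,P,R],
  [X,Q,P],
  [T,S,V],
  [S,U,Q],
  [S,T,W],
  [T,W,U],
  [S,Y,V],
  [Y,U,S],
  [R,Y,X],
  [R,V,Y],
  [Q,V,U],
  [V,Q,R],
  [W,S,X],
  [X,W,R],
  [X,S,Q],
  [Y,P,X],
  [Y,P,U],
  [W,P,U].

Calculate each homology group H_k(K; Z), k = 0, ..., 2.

Order the vertices as P < Q < R < S < T < U < V < W < X < Y. Listing each simplex with vertices in this order, K has dimension 2 with simplices:

  0-simplices (10): P, Q, R, S, T, U, V, W, X, Y
  1-simplices (30): PQ, PR, PU, PW, PX, PY, QR, QS, QU, QV, QX, RV, RW, RX, RY, ST, SU, SV, SW, SX, SY, TU, TV, TW, UV, UW, UY, VY, WX, XY
  2-simplices (20): PQR, PQX, PRW, PUW, PUY, PXY, QRV, QSU, QSX, QUV, RVY, RWX, RXY, STV, STW, SUY, SVY, SWX, TUV, TUW

Hence C_0 ≅ Z^10, C_1 ≅ Z^30, C_2 ≅ Z^20.

Boundary ∂_1: C_1 → C_0 is given by ∂[p,q] = [q] − [p]. For instance
  ∂QS = S − Q.
The resulting 10×30 matrix has rank 9, and its Smith normal form has invariant factors (1,1,1,1,1,1,1,1,1).

The boundary map ∂_2: C_2 → C_1 acts by ∂[p,q,r] = [q,r] − [p,r] + [p,q]. For instance
  ∂PQR = QR − PR + PQ,
  ∂PQX = QX − PX + PQ.
The resulting 30×20 matrix has rank 20, and its Smith normal form has invariant factors (1,1,1,1,1,1,1,1,1,1,1,1,1,1,1,1,1,1,1,2).

From H_k ≅ ker(∂_k) / im(∂_{k+1}) we obtain:

  H_0: rank C_0 − rank ∂_1 = 10 − 9 = 1, and the invariant factors of ∂_1 are all 1, so H_0 = Z.
  H_1: rank ker ∂_1 − rank ∂_2 = (30 − 9) − 20 = 1, and ∂_2 has invariant factor 2 > 1, so H_1 = Z ⊕ Z_2.
  H_2: rank ker ∂_2 − rank ∂_3 = (20 − 20) − 0 = 0, and there is no ∂_3, so H_2 = 0.

(K is a triangulation of the Klein bottle.)

H_0 = Z,  H_1 = Z ⊕ Z_2,  H_2 = 0.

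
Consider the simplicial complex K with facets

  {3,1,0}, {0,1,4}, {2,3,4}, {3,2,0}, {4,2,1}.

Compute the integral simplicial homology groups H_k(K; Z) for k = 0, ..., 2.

Fix the vertex order 0 < 1 < 2 < 3 < 4 and write every simplex with vertices in increasing order. Then dim K = 2 and the simplices of K are:

  0-simplices (5): [0], [1], [2], [3], [4]
  1-simplices (10): [0,1], [0,2], [0,3], [0,4], [1,2], [1,3], [1,4], [2,3], [2,4], [3,4]
  2-simplices (5): [0,1,3], [0,1,4], [0,2,3], [1,2,4], [2,3,4]

so the chain groups are C_0 ≅ Z^5, C_1 ≅ Z^10, C_2 ≅ Z^5.

Boundary ∂_1: C_1 → C_0 sends each edge [p,q] (with p < q) to q − p.
The 5×10 boundary matrix has rank 4 and Smith normal form diag(1,1,1,1).

∂_2: C_2 → C_1 sends each 2-simplex [p,q,r] to [q,r] − [p,r] + [p,q]. For instance
  ∂[2,3,4] = [3,4] − [2,4] + [2,3],
  ∂[0,1,3] = [1,3] − [0,3] + [0,1].
As a 10×5 matrix over Z this has rank 5, with invariant factors (1,1,1,1,1).

Reading off H_k = ker ∂_k / im ∂_{k+1}:

  H_0: rank C_0 − rank ∂_1 = 5 − 4 = 1, and the invariant factors of ∂_1 are all 1, so H_0 ≅ Z.
  H_1: rank ker ∂_1 − rank ∂_2 = (10 − 4) − 5 = 1, and the invariant factors of ∂_2 are all 1, so H_1 ≅ Z.
  H_2: rank ker ∂_2 − rank ∂_3 = (5 − 5) − 0 = 0, and there is no ∂_3, so H_2 ≅ 0.

As a check, the Euler characteristic is 5 − 10 + 5 = 0, which agrees with 1 − 1 + 0 = 0.

H_0 = Z,  H_1 = Z,  H_2 = 0.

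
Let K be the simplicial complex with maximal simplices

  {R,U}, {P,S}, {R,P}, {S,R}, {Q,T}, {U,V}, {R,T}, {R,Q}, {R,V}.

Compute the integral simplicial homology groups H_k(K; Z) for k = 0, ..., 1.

Take the total order P < Q < R < S < T < U < V on the vertex set. Then K (dimension 1) consists of the simplices:

  0-simplices (7): P, Q, R, S, T, U, V
  1-simplices (9): PR, PS, QR, QT, RS, RT, RU, RV, UV

giving chain groups C_0 ≅ Z^7, C_1 ≅ Z^9.

Boundary ∂_1: C_1 → C_0 sends each edge [p,q] (with p < q) to q − p.
This gives a 7×9 integer matrix of rank 6; reducing to Smith normal form yields diagonal entries (1,1,1,1,1,1).

Reading off H_k = ker ∂_k / im ∂_{k+1}:

  H_0: rank C_0 − rank ∂_1 = 7 − 6 = 1, and the invariant factors of ∂_1 are all 1, so H_0 ≅ Z.
  H_1: rank ker ∂_1 − rank ∂_2 = (9 − 6) − 0 = 3, and there is no ∂_2, so H_1 ≅ Z^3.

H_0 ≅ Z,  H_1 ≅ Z^3.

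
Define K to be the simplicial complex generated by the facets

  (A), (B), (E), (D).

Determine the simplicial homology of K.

Fix the vertex order A < B < D < E and write every simplex with vertices in increasing order. Then dim K = 0 and the simplices of K are:

  0-simplices (4): A, B, D, E

so the chain groups are C_0 ≅ Z^4.

Computing H_k = (kernel of ∂_k) / (image of ∂_{k+1}):

  H_0: rank C_0 − rank ∂_1 = 4 − 0 = 4, and there is no ∂_1, so H_0 = Z^4.

H_0 ≅ Z^4.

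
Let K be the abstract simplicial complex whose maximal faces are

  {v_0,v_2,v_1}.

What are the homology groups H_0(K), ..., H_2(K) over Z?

H_0 = Z,  H_1 = 0,  H_2 = 0.

Order the vertices as v_0 < v_1 < v_2. Listing each simplex with vertices in this order, K has dimension 2 with simplices:

  0-simplices (3): [v_0], [v_1], [v_2]
  1-simplices (3): [v_0,v_1], [v_0,v_2], [v_1,v_2]
  2-simplices (1): [v_0,v_1,v_2]

Hence C_0 ≅ Z^3, C_1 ≅ Z^3, C_2 ≅ Z^1.

The boundary map ∂_1: C_1 → C_0 maps an edge to its endpoints' difference, ∂[p,q] = q − p. For instance
  ∂[v_0,v_2] = [v_2] − [v_0].
The 3×3 boundary matrix has rank 2 and Smith normal form diag(1,1).

∂_2: C_2 → C_1 maps a triangle to the signed sum of its edges. For instance
  ∂[v_0,v_1,v_2] = [v_1,v_2] − [v_0,v_2] + [v_0,v_1].
This gives a 3×1 integer matrix of rank 1; reducing to Smith normal form yields diagonal entries (1).

From H_k ≅ ker(∂_k) / im(∂_{k+1}) we obtain:

  H_0: rank C_0 − rank ∂_1 = 3 − 2 = 1, and the invariant factors of ∂_1 are all 1, so H_0 ≅ Z.
  H_1: rank ker ∂_1 − rank ∂_2 = (3 − 2) − 1 = 0, and the invariant factors of ∂_2 are all 1, so H_1 ≅ 0.
  H_2: rank ker ∂_2 − rank ∂_3 = (1 − 1) − 0 = 0, and there is no ∂_3, so H_2 ≅ 0.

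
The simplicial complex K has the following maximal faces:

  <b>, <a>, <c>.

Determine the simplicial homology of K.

H_0 = Z^3.

Order the vertices as a < b < c. Listing each simplex with vertices in this order, K has dimension 0 with simplices:

  0-simplices (3): a, b, c

giving chain groups C_0 ≅ Z^3.

Now H_k = ker ∂_k / im ∂_{k+1}, so:

  H_0: rank C_0 − rank ∂_1 = 3 − 0 = 3, and there is no ∂_1, so H_0 = Z^3.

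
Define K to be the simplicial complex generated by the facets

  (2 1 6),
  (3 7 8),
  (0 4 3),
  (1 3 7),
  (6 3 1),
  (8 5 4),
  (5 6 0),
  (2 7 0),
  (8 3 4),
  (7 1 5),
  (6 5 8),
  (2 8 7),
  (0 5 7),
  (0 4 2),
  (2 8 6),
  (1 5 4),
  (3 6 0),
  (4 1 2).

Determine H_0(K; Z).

H_0 ≅ Z.

Order the vertices as 0 < 1 < 2 < 3 < 4 < 5 < 6 < 7 < 8. Listing each simplex with vertices in this order, K has dimension 2 with simplices:

  0-simplices (9): [0], [1], [2], [3], [4], [5], [6], [7], [8]
  1-simplices (27): (27 of them)
  2-simplices (18): [0,2,4], [0,2,7], [0,3,4], [0,3,6], [0,5,6], [0,5,7], [1,2,4], [1,2,6], [1,3,6], [1,3,7], [1,4,5], [1,5,7], [2,6,8], [2,7,8], [3,4,8], [3,7,8], [4,5,8], [5,6,8]

Hence C_0 ≅ Z^9, C_1 ≅ Z^27, C_2 ≅ Z^18.

Boundary ∂_1: C_1 → C_0 sends each edge [p,q] (with p < q) to q − p.
As a 9×27 matrix over Z this has rank 8, with invariant factors (1,1,1,1,1,1,1,1).

∂_2: C_2 → C_1 acts by ∂[p,q,r] = [q,r] − [p,r] + [p,q]. For instance
  ∂[1,3,6] = [3,6] − [1,6] + [1,3],
  ∂[0,5,6] = [5,6] − [0,6] + [0,5].
The 27×18 boundary matrix has rank 17 and Smith normal form diag(1,1,1,1,1,1,1,1,1,1,1,1,1,1,1,1,1).

Reading off H_k = ker ∂_k / im ∂_{k+1}:

  H_0: rank C_0 − rank ∂_1 = 9 − 8 = 1, and the invariant factors of ∂_1 are all 1, so H_0 ≅ Z.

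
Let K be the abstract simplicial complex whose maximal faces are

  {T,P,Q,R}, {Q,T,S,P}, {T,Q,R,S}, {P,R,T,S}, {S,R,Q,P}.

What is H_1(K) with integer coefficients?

Take the total order P < Q < R < S < T on the vertex set. Then K (dimension 3) consists of the simplices:

  0-simplices (5): P, Q, R, S, T
  1-simplices (10): PQ, PR, PS, PT, QR, QS, QT, RS, RT, ST
  2-simplices (10): PQR, PQS, PQT, PRS, PRT, PST, QRS, QRT, QST, RST
  3-simplices (5): PQRS, PQRT, PQST, PRST, QRST

so the chain groups are C_0 ≅ Z^5, C_1 ≅ Z^10, C_2 ≅ Z^10, C_3 ≅ Z^5.

Boundary ∂_1: C_1 → C_0 maps an edge to its endpoints' difference, ∂[p,q] = q − p. For instance
  ∂ST = T − S.
The 5×10 boundary matrix has rank 4 and Smith normal form diag(1,1,1,1).

Boundary ∂_2: C_2 → C_1 acts by ∂[p,q,r] = [q,r] − [p,r] + [p,q]. For instance
  ∂PQT = QT − PT + PQ,
  ∂PRS = RS − PS + PR.
As a 10×10 matrix over Z this has rank 6, with invariant factors (1,1,1,1,1,1).

∂_3: C_3 → C_2 sends each 3-simplex σ to the alternating sum Σ_i (−1)^i (σ with its i-th vertex removed). For instance
  ∂PQRS = QRS − PRS + PQS − PQR,
  ∂QRST = RST − QST + QRT − QRS.
As a 10×5 matrix over Z this has rank 4, with invariant factors (1,1,1,1).

Reading off H_k = ker ∂_k / im ∂_{k+1}:

  H_1: rank ker ∂_1 − rank ∂_2 = (10 − 4) − 6 = 0, and the invariant factors of ∂_2 are all 1, so H_1 = 0.

H_1 ≅ 0.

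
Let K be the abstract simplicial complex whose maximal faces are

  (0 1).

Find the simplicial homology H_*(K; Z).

H_0 ≅ Z,  H_1 = 0.

K has 2 vertices, 1 edge.
rank ∂_0 = 0, rank ∂_1 = 1 ⇒ b_0 = 2 − 0 − 1 = 1; all invariant factors of ∂_1 are 1 so no torsion. So H_0 ≅ Z.
rank ∂_1 = 1, rank ∂_2 = 0 ⇒ b_1 = 1 − 1 − 0 = 0. So H_1 ≅ 0.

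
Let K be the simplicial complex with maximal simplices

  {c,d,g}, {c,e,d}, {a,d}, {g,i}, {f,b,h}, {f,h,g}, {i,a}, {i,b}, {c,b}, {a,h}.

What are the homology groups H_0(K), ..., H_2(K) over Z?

H_0 ≅ Z,  H_1 ≅ Z^4,  H_2 = 0.

K has 9 vertices, 16 edges, 4 triangles.
rank ∂_0 = 0, rank ∂_1 = 8 ⇒ b_0 = 9 − 0 − 8 = 1; all invariant factors of ∂_1 are 1 so no torsion. So H_0 ≅ Z.
rank ∂_1 = 8, rank ∂_2 = 4 ⇒ b_1 = 16 − 8 − 4 = 4; all invariant factors of ∂_2 are 1 so no torsion. So H_1 ≅ Z^4.
rank ∂_2 = 4, rank ∂_3 = 0 ⇒ b_2 = 4 − 4 − 0 = 0. So H_2 ≅ 0.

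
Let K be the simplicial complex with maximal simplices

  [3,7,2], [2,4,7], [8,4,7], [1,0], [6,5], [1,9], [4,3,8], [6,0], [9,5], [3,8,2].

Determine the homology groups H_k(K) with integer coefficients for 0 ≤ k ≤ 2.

H_0 ≅ Z^2,  H_1 ≅ Z^2,  H_2 = 0.

K has 10 vertices, 15 edges, 5 triangles.
rank ∂_0 = 0, rank ∂_1 = 8 ⇒ b_0 = 10 − 0 − 8 = 2; all invariant factors of ∂_1 are 1 so no torsion. So H_0 = Z^2.
rank ∂_1 = 8, rank ∂_2 = 5 ⇒ b_1 = 15 − 8 − 5 = 2; all invariant factors of ∂_2 are 1 so no torsion. So H_1 = Z^2.
rank ∂_2 = 5, rank ∂_3 = 0 ⇒ b_2 = 5 − 5 − 0 = 0. So H_2 = 0.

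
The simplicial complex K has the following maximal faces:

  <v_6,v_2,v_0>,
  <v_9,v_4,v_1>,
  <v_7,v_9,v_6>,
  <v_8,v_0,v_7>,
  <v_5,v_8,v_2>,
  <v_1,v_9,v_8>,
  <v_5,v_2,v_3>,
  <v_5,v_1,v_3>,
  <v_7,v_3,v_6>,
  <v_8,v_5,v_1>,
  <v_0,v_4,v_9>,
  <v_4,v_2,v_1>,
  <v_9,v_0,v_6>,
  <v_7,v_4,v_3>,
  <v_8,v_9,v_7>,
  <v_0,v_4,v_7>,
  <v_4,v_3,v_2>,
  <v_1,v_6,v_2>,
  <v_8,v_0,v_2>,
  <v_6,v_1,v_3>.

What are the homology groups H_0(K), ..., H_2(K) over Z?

We work with the vertex ordering v_0 < v_1 < v_2 < v_3 < v_4 < v_5 < v_6 < v_7 < v_8 < v_9. The simplices of K, each written with vertices in increasing order, are:

  0-simplices (10): [v_0], [v_1], [v_2], [v_3], [v_4], [v_5], [v_6], [v_7], [v_8], [v_9]
  1-simplices (30): (30 of them)
  2-simplices (20): (20 of them)

Hence C_0 ≅ Z^10, C_1 ≅ Z^30, C_2 ≅ Z^20.

∂_1: C_1 → C_0 maps an edge to its endpoints' difference, ∂[p,q] = q − p. For instance
  ∂[v_0,v_6] = [v_6] − [v_0].
This gives a 10×30 integer matrix of rank 9; reducing to Smith normal form yields diagonal entries (1,1,1,1,1,1,1,1,1).

Boundary ∂_2: C_2 → C_1 sends each 2-simplex [p,q,r] to [q,r] − [p,r] + [p,q]. For instance
  ∂[v_0,v_7,v_8] = [v_7,v_8] − [v_0,v_8] + [v_0,v_7],
  ∂[v_1,v_4,v_9] = [v_4,v_9] − [v_1,v_9] + [v_1,v_4].
This gives a 30×20 integer matrix of rank 20; reducing to Smith normal form yields diagonal entries (1,1,1,1,1,1,1,1,1,1,1,1,1,1,1,1,1,1,1,2).

From H_k ≅ ker(∂_k) / im(∂_{k+1}) we obtain:

  H_0: rank C_0 − rank ∂_1 = 10 − 9 = 1, and the invariant factors of ∂_1 are all 1, so H_0 ≅ Z.
  H_1: rank ker ∂_1 − rank ∂_2 = (30 − 9) − 20 = 1, and ∂_2 has invariant factor 2 > 1, so H_1 ≅ Z ⊕ Z/2.
  H_2: rank ker ∂_2 − rank ∂_3 = (20 − 20) − 0 = 0, and there is no ∂_3, so H_2 ≅ 0.

As a check, the Euler characteristic is 10 − 30 + 20 = 0, which agrees with 1 − 1 + 0 = 0.

H_0 = Z,  H_1 = Z ⊕ Z/2,  H_2 = 0.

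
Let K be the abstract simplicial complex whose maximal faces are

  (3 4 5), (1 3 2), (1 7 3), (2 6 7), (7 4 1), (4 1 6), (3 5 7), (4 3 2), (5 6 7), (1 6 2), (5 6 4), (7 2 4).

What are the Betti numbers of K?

Order the vertices as 1 < 2 < 3 < 4 < 5 < 6 < 7. Listing each simplex with vertices in this order, K has dimension 2 with simplices:

  0-simplices (7): [1], [2], [3], [4], [5], [6], [7]
  1-simplices (18): [1,2], [1,3], [1,4], [1,6], [1,7], [2,3], [2,4], [2,6], [2,7], [3,4], [3,5], [3,7], [4,5], [4,6], [4,7], [5,6], [5,7], [6,7]
  2-simplices (12): [1,2,3], [1,2,6], [1,3,7], [1,4,6], [1,4,7], [2,3,4], [2,4,7], [2,6,7], [3,4,5], [3,5,7], [4,5,6], [5,6,7]

so the chain groups are C_0 ≅ Z^7, C_1 ≅ Z^18, C_2 ≅ Z^12.

The boundary map ∂_1: C_1 → C_0 is given by ∂[p,q] = [q] − [p].
This gives a 7×18 integer matrix of rank 6; reducing to Smith normal form yields diagonal entries (1,1,1,1,1,1).

∂_2: C_2 → C_1 sends each 2-simplex [p,q,r] to [q,r] − [p,r] + [p,q]. For instance
  ∂[1,4,7] = [4,7] − [1,7] + [1,4],
  ∂[1,4,6] = [4,6] − [1,6] + [1,4].
The 18×12 boundary matrix has rank 12 and Smith normal form diag(1,1,1,1,1,1,1,1,1,1,1,2).

Reading off H_k = ker ∂_k / im ∂_{k+1}:

  H_0: rank C_0 − rank ∂_1 = 7 − 6 = 1, and the invariant factors of ∂_1 are all 1, so H_0 ≅ Z.
  H_1: rank ker ∂_1 − rank ∂_2 = (18 − 6) − 12 = 0, and ∂_2 has invariant factor 2 > 1, so H_1 ≅ Z/2.
  H_2: rank ker ∂_2 − rank ∂_3 = (12 − 12) − 0 = 0, and there is no ∂_3, so H_2 ≅ 0.

Hence the Betti numbers are b_0 = 1, b_1 = 0, b_2 = 0.

b_0 = 1, b_1 = 0, b_2 = 0.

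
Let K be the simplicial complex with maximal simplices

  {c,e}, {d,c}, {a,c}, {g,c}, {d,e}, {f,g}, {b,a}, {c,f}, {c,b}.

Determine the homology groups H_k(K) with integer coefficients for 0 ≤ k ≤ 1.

Take the total order a < b < c < d < e < f < g on the vertex set. Then K (dimension 1) consists of the simplices:

  0-simplices (7): a, b, c, d, e, f, g
  1-simplices (9): ab, ac, bc, cd, ce, cf, cg, de, fg

so the chain groups are C_0 ≅ Z^7, C_1 ≅ Z^9.

∂_1: C_1 → C_0 maps an edge to its endpoints' difference, ∂[p,q] = q − p.
The resulting 7×9 matrix has rank 6, and its Smith normal form has invariant factors (1,1,1,1,1,1).

Computing H_k = (kernel of ∂_k) / (image of ∂_{k+1}):

  H_0: rank C_0 − rank ∂_1 = 7 − 6 = 1, and the invariant factors of ∂_1 are all 1, so H_0 = Z.
  H_1: rank ker ∂_1 − rank ∂_2 = (9 − 6) − 0 = 3, and there is no ∂_2, so H_1 = Z^3.

As a check, the Euler characteristic is 7 − 9 = -2, which agrees with 1 − 3 = -2.

H_0 = Z,  H_1 = Z^3.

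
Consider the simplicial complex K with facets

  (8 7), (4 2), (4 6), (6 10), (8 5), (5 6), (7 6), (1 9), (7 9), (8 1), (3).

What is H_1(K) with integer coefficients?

H_1 ≅ Z^2.

Order the vertices as 1 < 2 < 3 < 4 < 5 < 6 < 7 < 8 < 9 < 10. Listing each simplex with vertices in this order, K has dimension 1 with simplices:

  0-simplices (10): [1], [2], [3], [4], [5], [6], [7], [8], [9], [10]
  1-simplices (10): [1,8], [1,9], [2,4], [4,6], [5,6], [5,8], [6,7], [6,10], [7,8], [7,9]

so the chain groups are C_0 ≅ Z^10, C_1 ≅ Z^10.

∂_1: C_1 → C_0 maps an edge to its endpoints' difference, ∂[p,q] = q − p.
The 10×10 boundary matrix has rank 8 and Smith normal form diag(1,1,1,1,1,1,1,1).

Now H_k = ker ∂_k / im ∂_{k+1}, so:

  H_1: rank ker ∂_1 − rank ∂_2 = (10 − 8) − 0 = 2, and there is no ∂_2, so H_1 ≅ Z^2.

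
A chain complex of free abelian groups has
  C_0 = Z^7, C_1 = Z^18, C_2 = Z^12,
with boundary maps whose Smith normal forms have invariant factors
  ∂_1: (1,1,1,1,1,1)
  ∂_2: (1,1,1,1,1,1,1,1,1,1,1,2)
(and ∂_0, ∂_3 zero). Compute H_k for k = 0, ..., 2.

H_0 = Z,  H_1 = Z/2,  H_2 = 0.

H_0: b_0 = 7 − 0 − 6 = 1; torsion from ∂_1 factors > 1: none. So H_0 = Z.
H_1: b_1 = 18 − 6 − 12 = 0; torsion from ∂_2 factors > 1: [2]. So H_1 = Z/2.
H_2: b_2 = 12 − 12 − 0 = 0; torsion from ∂_3 factors > 1: none. So H_2 = 0.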